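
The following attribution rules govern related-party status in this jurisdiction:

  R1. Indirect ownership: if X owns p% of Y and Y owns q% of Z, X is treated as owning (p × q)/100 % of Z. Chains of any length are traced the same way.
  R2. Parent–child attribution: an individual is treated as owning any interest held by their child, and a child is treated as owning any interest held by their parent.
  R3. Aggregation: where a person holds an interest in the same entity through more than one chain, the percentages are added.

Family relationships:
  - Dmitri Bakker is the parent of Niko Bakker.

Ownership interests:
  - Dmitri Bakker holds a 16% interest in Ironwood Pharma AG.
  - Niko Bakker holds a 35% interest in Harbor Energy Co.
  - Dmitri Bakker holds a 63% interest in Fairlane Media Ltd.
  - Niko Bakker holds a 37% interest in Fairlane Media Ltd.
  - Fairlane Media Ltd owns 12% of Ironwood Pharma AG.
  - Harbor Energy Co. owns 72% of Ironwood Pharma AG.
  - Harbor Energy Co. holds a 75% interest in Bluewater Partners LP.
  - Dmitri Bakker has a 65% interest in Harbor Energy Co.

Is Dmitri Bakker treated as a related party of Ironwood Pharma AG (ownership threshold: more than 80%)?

By parent–child attribution (R2), Dmitri Bakker is treated as also owning Niko Bakker's interest in Fairlane Media Ltd, giving 63% + 37% = 100%.
By parent–child attribution (R2), Dmitri Bakker is treated as also owning Niko Bakker's interest in Harbor Energy Co, giving 65% + 35% = 100%.
Chain via Fairlane Media Ltd (R1): 100% × 12% = 12% of Ironwood Pharma AG.
Chain via Harbor Energy Co. (R1): 100% × 72% = 72% of Ironwood Pharma AG.
Direct interest in Ironwood Pharma AG: 16%.
Aggregating (R3): 12% + 72% + 16% = 100%.
100% exceeds the 80% threshold, so Dmitri is a related party to Ironwood Pharma AG.

Yes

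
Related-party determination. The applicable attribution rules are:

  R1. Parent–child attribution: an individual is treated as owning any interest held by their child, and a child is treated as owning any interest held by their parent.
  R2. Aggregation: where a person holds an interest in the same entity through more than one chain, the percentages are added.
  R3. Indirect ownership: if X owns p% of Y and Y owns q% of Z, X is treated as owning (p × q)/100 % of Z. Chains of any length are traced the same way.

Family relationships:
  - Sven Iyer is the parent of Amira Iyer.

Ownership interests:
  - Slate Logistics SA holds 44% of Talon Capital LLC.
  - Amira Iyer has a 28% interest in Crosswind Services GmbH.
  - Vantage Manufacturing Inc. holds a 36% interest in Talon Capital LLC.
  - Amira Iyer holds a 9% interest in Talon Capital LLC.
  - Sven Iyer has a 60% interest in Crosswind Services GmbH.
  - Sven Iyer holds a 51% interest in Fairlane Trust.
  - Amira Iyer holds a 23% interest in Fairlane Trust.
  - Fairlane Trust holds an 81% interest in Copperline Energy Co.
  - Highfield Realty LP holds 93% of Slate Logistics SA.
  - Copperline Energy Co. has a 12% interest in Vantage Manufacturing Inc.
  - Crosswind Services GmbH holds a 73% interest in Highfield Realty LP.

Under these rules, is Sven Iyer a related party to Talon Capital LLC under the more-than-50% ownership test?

By parent–child attribution (R1), Sven Iyer is treated as also owning Amira Iyer's interest in Fairlane Trust, giving 51% + 23% = 74%.
By parent–child attribution (R1), Sven Iyer is treated as also owning Amira Iyer's interest in Crosswind Services GmbH, giving 60% + 28% = 88%.
By parent–child attribution (R1), Sven Iyer is treated as owning Amira Iyer's 9% interest in Talon Capital LLC.
Chain via Fairlane Trust → Copperline Energy Co. → Vantage Manufacturing Inc. (R3): 74% × 81% × 12% × 36% = 2.589408% of Talon Capital LLC.
Chain via Crosswind Services GmbH → Highfield Realty LP → Slate Logistics SA (R3): 88% × 73% × 93% × 44% = 26.287008% of Talon Capital LLC.
Direct interest in Talon Capital LLC: 9%.
Aggregating (R2): 2.589408% + 26.287008% + 9% = 37.876416%.
37.876416% does not exceed the 50% threshold, so Sven is not a related party to Talon Capital LLC.

No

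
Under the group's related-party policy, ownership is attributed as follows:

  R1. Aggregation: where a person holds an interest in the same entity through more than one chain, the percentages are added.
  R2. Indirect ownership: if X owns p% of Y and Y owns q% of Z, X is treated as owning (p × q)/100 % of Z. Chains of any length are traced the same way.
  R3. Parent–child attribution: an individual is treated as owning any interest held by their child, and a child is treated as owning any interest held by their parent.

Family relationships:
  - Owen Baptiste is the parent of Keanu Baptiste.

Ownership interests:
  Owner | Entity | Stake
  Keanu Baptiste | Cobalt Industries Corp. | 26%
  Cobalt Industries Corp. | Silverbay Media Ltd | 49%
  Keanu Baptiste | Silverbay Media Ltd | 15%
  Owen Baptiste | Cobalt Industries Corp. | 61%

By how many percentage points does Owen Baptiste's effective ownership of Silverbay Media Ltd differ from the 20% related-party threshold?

By parent–child attribution (R3), Owen Baptiste is treated as also owning Keanu Baptiste's interest in Cobalt Industries Corp, giving 61% + 26% = 87%.
By parent–child attribution (R3), Owen Baptiste is treated as owning Keanu Baptiste's 15% interest in Silverbay Media Ltd.
Chain via Cobalt Industries Corp. (R2): 87% × 49% = 42.63% of Silverbay Media Ltd.
Direct interest in Silverbay Media Ltd: 15%.
Aggregating (R1): 42.63% + 15% = 57.63%.
57.63% exceeds the 20% threshold by 37.63 percentage points.

37.63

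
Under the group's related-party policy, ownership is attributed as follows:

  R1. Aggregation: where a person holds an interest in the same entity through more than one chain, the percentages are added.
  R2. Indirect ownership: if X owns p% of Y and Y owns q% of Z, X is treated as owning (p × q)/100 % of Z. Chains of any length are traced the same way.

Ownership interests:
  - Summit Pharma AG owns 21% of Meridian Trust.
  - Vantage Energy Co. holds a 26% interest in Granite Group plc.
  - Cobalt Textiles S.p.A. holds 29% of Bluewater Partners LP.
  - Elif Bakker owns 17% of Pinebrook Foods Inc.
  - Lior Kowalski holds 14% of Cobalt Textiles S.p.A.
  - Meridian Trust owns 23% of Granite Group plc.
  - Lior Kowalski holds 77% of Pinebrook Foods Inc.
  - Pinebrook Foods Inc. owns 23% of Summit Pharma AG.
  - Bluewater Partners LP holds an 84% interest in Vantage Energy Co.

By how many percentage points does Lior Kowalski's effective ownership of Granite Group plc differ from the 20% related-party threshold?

18.257903

Chain via Pinebrook Foods Inc. → Summit Pharma AG → Meridian Trust (R2): 77% × 23% × 21% × 23% = 0.855393% of Granite Group plc.
Chain via Cobalt Textiles S.p.A. → Bluewater Partners LP → Vantage Energy Co. (R2): 14% × 29% × 84% × 26% = 0.886704% of Granite Group plc.
Aggregating (R1): 0.855393% + 0.886704% = 1.742097%.
1.742097% falls short of the 20% threshold by 18.257903 percentage points.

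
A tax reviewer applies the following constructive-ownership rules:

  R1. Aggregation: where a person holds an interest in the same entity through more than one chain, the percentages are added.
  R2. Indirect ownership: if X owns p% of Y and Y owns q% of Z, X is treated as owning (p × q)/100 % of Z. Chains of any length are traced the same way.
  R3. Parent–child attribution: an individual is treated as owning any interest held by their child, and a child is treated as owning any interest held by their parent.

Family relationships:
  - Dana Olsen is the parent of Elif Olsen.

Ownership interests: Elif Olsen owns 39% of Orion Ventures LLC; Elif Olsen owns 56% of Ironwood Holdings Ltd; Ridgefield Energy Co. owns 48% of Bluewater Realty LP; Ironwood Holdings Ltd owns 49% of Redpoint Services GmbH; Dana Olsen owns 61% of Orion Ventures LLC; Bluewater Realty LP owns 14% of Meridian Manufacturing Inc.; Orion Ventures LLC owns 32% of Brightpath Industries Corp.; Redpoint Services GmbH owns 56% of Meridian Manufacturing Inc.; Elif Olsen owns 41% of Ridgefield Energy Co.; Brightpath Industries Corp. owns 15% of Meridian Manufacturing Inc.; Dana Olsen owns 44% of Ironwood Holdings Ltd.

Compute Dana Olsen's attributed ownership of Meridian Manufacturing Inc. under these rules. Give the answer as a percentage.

34.9952%

By parent–child attribution (R3), Dana Olsen is treated as also owning Elif Olsen's interest in Orion Ventures LLC, giving 61% + 39% = 100%.
By parent–child attribution (R3), Dana Olsen is treated as also owning Elif Olsen's interest in Ironwood Holdings Ltd, giving 44% + 56% = 100%.
By parent–child attribution (R3), Dana Olsen is treated as owning Elif Olsen's 41% interest in Ridgefield Energy Co.
Chain via Orion Ventures LLC → Brightpath Industries Corp. (R2): 100% × 32% × 15% = 4.8% of Meridian Manufacturing Inc.
Chain via Ironwood Holdings Ltd → Redpoint Services GmbH (R2): 100% × 49% × 56% = 27.44% of Meridian Manufacturing Inc.
Chain via Ridgefield Energy Co. → Bluewater Realty LP (R2): 41% × 48% × 14% = 2.7552% of Meridian Manufacturing Inc.
Aggregating (R1): 4.8% + 27.44% + 2.7552% = 34.9952%.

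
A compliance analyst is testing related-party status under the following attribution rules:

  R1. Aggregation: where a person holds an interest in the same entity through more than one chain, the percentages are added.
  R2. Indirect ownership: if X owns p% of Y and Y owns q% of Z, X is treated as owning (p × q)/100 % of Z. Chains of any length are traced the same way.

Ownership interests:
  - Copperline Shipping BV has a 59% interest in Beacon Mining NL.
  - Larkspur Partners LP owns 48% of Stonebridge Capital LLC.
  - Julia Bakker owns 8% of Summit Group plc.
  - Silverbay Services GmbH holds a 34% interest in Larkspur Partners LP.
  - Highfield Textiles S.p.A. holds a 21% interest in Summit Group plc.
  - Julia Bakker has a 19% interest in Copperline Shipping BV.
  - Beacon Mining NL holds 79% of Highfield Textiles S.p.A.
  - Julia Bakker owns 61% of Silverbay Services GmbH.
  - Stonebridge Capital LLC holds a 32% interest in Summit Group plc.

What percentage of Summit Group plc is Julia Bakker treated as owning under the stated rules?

Chain via Silverbay Services GmbH → Larkspur Partners LP → Stonebridge Capital LLC (R2): 61% × 34% × 48% × 32% = 3.185664% of Summit Group plc.
Chain via Copperline Shipping BV → Beacon Mining NL → Highfield Textiles S.p.A. (R2): 19% × 59% × 79% × 21% = 1.859739% of Summit Group plc.
Direct interest in Summit Group plc: 8%.
Aggregating (R1): 3.185664% + 1.859739% + 8% = 13.045403%.

13.045403%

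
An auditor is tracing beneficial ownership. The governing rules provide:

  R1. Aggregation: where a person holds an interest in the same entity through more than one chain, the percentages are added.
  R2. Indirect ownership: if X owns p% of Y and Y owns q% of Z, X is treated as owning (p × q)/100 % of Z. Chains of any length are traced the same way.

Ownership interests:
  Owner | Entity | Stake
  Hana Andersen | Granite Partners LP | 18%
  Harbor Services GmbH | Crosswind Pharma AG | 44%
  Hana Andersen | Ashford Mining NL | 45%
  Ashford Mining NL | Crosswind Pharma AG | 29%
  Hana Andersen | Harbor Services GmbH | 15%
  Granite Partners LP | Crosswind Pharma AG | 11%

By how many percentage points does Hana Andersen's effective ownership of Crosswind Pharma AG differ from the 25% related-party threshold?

Chain via Harbor Services GmbH (R2): 15% × 44% = 6.6% of Crosswind Pharma AG.
Chain via Ashford Mining NL (R2): 45% × 29% = 13.05% of Crosswind Pharma AG.
Chain via Granite Partners LP (R2): 18% × 11% = 1.98% of Crosswind Pharma AG.
Aggregating (R1): 6.6% + 13.05% + 1.98% = 21.63%.
21.63% falls short of the 25% threshold by 3.37 percentage points.

3.37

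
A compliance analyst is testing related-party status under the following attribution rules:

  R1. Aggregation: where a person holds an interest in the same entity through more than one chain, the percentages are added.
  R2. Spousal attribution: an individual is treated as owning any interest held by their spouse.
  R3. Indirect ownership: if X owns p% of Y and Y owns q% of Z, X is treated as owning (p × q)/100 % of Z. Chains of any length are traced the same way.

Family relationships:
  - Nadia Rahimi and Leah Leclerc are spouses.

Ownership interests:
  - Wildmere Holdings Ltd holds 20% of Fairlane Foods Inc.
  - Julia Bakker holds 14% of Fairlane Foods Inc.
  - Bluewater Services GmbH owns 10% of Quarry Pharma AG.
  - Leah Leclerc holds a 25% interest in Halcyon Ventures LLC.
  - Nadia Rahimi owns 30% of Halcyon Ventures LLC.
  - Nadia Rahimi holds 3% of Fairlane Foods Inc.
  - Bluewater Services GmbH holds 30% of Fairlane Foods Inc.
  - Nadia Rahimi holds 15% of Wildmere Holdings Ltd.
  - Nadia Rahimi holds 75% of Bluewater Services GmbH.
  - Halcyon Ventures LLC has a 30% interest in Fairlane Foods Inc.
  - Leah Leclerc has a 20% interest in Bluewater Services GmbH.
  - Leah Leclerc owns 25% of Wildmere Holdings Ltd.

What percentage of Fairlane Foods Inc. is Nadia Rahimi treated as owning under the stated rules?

By spousal attribution (R2), Nadia Rahimi is treated as also owning Leah Leclerc's interest in Bluewater Services GmbH, giving 75% + 20% = 95%.
By spousal attribution (R2), Nadia Rahimi is treated as also owning Leah Leclerc's interest in Wildmere Holdings Ltd, giving 15% + 25% = 40%.
By spousal attribution (R2), Nadia Rahimi is treated as also owning Leah Leclerc's interest in Halcyon Ventures LLC, giving 30% + 25% = 55%.
Chain via Bluewater Services GmbH (R3): 95% × 30% = 28.5% of Fairlane Foods Inc.
Chain via Wildmere Holdings Ltd (R3): 40% × 20% = 8% of Fairlane Foods Inc.
Chain via Halcyon Ventures LLC (R3): 55% × 30% = 16.5% of Fairlane Foods Inc.
Direct interest in Fairlane Foods Inc: 3%.
Aggregating (R1): 28.5% + 8% + 16.5% + 3% = 56%.

56%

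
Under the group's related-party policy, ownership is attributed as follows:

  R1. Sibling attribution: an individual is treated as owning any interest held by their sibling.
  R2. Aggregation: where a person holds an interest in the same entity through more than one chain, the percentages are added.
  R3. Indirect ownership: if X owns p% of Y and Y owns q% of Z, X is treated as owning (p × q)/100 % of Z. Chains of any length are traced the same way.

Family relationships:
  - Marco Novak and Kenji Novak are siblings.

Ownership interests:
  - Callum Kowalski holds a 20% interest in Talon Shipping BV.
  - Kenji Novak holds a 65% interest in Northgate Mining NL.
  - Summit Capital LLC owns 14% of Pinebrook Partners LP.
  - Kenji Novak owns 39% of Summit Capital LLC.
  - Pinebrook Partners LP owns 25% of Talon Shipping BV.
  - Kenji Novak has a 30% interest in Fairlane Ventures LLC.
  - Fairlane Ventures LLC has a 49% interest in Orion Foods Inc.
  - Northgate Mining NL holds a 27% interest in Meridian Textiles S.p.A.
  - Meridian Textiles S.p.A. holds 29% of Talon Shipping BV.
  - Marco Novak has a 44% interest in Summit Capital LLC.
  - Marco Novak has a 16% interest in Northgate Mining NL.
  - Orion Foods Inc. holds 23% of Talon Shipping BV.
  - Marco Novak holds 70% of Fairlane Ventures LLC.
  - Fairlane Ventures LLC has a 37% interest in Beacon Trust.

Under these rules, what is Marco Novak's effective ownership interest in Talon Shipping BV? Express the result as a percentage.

20.5173%

By sibling attribution (R1), Marco Novak is treated as also owning Kenji Novak's interest in Fairlane Ventures LLC, giving 70% + 30% = 100%.
By sibling attribution (R1), Marco Novak is treated as also owning Kenji Novak's interest in Summit Capital LLC, giving 44% + 39% = 83%.
By sibling attribution (R1), Marco Novak is treated as also owning Kenji Novak's interest in Northgate Mining NL, giving 16% + 65% = 81%.
Chain via Fairlane Ventures LLC → Orion Foods Inc. (R3): 100% × 49% × 23% = 11.27% of Talon Shipping BV.
Chain via Summit Capital LLC → Pinebrook Partners LP (R3): 83% × 14% × 25% = 2.905% of Talon Shipping BV.
Chain via Northgate Mining NL → Meridian Textiles S.p.A. (R3): 81% × 27% × 29% = 6.3423% of Talon Shipping BV.
Aggregating (R2): 11.27% + 2.905% + 6.3423% = 20.5173%.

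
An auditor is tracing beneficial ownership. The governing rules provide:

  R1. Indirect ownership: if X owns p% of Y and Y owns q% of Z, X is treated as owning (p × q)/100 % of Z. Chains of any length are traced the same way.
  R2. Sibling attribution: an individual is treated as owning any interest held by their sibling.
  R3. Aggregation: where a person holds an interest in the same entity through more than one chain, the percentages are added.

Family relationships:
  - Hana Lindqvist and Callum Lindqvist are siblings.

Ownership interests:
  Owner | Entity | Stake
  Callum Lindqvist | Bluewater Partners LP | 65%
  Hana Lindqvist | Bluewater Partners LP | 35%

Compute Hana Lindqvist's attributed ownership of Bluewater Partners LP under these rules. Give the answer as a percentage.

By sibling attribution (R2), Hana Lindqvist is treated as also owning Callum Lindqvist's interest in Bluewater Partners LP, giving 35% + 65% = 100%.
Direct interest in Bluewater Partners LP: 100%.

100%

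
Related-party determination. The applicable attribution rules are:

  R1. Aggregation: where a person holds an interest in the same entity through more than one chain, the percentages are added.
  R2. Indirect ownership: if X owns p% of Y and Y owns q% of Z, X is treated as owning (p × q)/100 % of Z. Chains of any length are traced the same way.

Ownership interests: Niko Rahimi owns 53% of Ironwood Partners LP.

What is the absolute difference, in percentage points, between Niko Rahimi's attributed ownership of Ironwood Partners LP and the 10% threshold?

43

Direct interest in Ironwood Partners LP: 53%.
53% exceeds the 10% threshold by 43 percentage points.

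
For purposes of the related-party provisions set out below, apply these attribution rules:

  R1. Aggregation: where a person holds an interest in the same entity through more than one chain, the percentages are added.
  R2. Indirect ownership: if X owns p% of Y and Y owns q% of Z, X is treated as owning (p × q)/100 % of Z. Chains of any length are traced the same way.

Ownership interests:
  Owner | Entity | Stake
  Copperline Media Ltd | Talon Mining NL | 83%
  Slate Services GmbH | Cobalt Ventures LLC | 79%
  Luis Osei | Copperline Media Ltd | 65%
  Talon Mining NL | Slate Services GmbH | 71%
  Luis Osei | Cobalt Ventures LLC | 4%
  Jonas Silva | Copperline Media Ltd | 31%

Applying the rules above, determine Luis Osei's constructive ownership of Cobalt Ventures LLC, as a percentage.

34.260555%

Chain via Copperline Media Ltd → Talon Mining NL → Slate Services GmbH (R2): 65% × 83% × 71% × 79% = 30.260555% of Cobalt Ventures LLC.
Direct interest in Cobalt Ventures LLC: 4%.
Aggregating (R1): 30.260555% + 4% = 34.260555%.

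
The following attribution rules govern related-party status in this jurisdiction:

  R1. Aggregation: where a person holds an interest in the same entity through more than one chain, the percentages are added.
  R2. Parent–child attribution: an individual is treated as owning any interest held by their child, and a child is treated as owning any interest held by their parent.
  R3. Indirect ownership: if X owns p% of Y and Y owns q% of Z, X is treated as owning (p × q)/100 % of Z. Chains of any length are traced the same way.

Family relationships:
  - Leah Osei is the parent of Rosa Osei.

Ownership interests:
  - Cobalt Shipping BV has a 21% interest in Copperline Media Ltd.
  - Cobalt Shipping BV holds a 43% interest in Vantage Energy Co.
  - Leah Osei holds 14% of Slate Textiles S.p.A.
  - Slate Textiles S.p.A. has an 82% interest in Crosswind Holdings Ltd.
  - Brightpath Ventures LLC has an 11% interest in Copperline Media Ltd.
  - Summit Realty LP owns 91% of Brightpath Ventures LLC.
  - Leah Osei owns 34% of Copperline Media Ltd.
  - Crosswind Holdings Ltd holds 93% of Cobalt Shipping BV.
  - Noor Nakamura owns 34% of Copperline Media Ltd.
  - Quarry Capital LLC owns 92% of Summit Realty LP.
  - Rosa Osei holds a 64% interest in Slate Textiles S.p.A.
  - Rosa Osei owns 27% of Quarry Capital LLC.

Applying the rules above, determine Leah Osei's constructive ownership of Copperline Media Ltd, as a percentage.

48.977872%

By parent–child attribution (R2), Leah Osei is treated as also owning Rosa Osei's interest in Slate Textiles S.p.A, giving 14% + 64% = 78%.
By parent–child attribution (R2), Leah Osei is treated as owning Rosa Osei's 27% interest in Quarry Capital LLC.
Chain via Slate Textiles S.p.A. → Crosswind Holdings Ltd → Cobalt Shipping BV (R3): 78% × 82% × 93% × 21% = 12.491388% of Copperline Media Ltd.
Direct interest in Copperline Media Ltd: 34%.
Chain via Quarry Capital LLC → Summit Realty LP → Brightpath Ventures LLC (R3): 27% × 92% × 91% × 11% = 2.486484% of Copperline Media Ltd.
Aggregating (R1): 12.491388% + 34% + 2.486484% = 48.977872%.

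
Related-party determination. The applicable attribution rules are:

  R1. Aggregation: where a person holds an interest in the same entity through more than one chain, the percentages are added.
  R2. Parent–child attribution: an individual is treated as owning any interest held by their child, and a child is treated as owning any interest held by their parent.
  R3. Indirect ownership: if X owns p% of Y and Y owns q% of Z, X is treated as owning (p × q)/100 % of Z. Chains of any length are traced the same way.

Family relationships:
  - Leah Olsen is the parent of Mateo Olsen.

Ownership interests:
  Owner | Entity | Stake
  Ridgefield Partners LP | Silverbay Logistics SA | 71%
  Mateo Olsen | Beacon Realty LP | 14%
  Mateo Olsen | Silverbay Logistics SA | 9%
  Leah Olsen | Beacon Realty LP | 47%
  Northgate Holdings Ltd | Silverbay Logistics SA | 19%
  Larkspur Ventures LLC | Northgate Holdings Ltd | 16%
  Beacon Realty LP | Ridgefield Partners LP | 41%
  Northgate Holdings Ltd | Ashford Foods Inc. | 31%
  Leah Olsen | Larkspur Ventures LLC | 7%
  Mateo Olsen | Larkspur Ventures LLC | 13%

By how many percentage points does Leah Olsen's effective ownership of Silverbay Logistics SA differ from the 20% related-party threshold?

By parent–child attribution (R2), Leah Olsen is treated as also owning Mateo Olsen's interest in Beacon Realty LP, giving 47% + 14% = 61%.
By parent–child attribution (R2), Leah Olsen is treated as also owning Mateo Olsen's interest in Larkspur Ventures LLC, giving 7% + 13% = 20%.
By parent–child attribution (R2), Leah Olsen is treated as owning Mateo Olsen's 9% interest in Silverbay Logistics SA.
Chain via Beacon Realty LP → Ridgefield Partners LP (R3): 61% × 41% × 71% = 17.7571% of Silverbay Logistics SA.
Chain via Larkspur Ventures LLC → Northgate Holdings Ltd (R3): 20% × 16% × 19% = 0.608% of Silverbay Logistics SA.
Direct interest in Silverbay Logistics SA: 9%.
Aggregating (R1): 17.7571% + 0.608% + 9% = 27.3651%.
27.3651% exceeds the 20% threshold by 7.3651 percentage points.

7.3651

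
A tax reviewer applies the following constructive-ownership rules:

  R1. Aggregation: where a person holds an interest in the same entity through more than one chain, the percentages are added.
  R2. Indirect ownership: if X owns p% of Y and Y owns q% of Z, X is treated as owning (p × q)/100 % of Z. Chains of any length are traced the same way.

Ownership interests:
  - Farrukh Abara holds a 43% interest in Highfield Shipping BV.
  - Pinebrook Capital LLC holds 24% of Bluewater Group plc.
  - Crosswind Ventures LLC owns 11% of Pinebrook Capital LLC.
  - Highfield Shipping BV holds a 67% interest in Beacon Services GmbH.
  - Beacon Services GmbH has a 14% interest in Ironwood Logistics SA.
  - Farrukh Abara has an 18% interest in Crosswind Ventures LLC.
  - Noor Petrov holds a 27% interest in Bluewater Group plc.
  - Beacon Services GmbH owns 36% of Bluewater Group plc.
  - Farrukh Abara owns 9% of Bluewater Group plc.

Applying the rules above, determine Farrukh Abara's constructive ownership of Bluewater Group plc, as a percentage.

Chain via Highfield Shipping BV → Beacon Services GmbH (R2): 43% × 67% × 36% = 10.3716% of Bluewater Group plc.
Chain via Crosswind Ventures LLC → Pinebrook Capital LLC (R2): 18% × 11% × 24% = 0.4752% of Bluewater Group plc.
Direct interest in Bluewater Group plc: 9%.
Aggregating (R1): 10.3716% + 0.4752% + 9% = 19.8468%.

19.8468%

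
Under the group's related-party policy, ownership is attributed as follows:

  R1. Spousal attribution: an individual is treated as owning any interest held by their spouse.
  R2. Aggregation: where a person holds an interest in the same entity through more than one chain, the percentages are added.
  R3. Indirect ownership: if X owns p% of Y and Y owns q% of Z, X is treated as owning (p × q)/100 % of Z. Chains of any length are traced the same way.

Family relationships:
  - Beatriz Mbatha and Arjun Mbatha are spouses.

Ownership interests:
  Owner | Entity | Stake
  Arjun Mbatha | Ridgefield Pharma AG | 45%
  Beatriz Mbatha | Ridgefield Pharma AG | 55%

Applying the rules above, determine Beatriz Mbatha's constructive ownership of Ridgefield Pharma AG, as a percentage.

100%

By spousal attribution (R1), Beatriz Mbatha is treated as also owning Arjun Mbatha's interest in Ridgefield Pharma AG, giving 55% + 45% = 100%.
Direct interest in Ridgefield Pharma AG: 100%.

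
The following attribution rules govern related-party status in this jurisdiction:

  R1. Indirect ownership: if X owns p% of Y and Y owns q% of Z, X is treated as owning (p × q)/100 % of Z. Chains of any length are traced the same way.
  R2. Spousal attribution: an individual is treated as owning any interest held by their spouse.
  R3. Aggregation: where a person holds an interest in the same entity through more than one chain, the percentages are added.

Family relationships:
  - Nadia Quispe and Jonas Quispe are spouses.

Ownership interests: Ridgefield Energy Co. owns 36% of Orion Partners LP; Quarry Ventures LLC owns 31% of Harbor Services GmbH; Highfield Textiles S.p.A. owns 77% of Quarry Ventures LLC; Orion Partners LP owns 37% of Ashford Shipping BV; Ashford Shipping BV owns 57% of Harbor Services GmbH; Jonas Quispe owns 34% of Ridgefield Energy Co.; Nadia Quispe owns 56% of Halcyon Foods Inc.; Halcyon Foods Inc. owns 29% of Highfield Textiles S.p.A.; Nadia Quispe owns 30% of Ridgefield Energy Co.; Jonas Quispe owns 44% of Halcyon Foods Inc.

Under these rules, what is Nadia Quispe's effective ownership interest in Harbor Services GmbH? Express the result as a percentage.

By spousal attribution (R2), Nadia Quispe is treated as also owning Jonas Quispe's interest in Ridgefield Energy Co, giving 30% + 34% = 64%.
By spousal attribution (R2), Nadia Quispe is treated as also owning Jonas Quispe's interest in Halcyon Foods Inc, giving 56% + 44% = 100%.
Chain via Ridgefield Energy Co. → Orion Partners LP → Ashford Shipping BV (R1): 64% × 36% × 37% × 57% = 4.859136% of Harbor Services GmbH.
Chain via Halcyon Foods Inc. → Highfield Textiles S.p.A. → Quarry Ventures LLC (R1): 100% × 29% × 77% × 31% = 6.9223% of Harbor Services GmbH.
Aggregating (R3): 4.859136% + 6.9223% = 11.781436%.

11.781436%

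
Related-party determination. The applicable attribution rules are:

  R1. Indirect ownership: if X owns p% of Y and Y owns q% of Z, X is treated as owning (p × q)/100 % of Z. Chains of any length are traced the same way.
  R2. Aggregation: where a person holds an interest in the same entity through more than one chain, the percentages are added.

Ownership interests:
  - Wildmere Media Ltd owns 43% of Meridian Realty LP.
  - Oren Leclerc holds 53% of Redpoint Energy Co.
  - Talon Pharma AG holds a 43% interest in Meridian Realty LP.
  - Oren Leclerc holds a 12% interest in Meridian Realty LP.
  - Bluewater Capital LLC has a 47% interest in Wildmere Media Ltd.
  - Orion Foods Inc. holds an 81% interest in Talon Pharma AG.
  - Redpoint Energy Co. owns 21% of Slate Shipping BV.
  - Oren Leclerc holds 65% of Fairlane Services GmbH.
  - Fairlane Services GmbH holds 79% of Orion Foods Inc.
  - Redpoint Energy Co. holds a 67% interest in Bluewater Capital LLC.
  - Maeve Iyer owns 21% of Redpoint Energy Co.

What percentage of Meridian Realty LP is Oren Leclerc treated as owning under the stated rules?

Chain via Redpoint Energy Co. → Bluewater Capital LLC → Wildmere Media Ltd (R1): 53% × 67% × 47% × 43% = 7.176571% of Meridian Realty LP.
Chain via Fairlane Services GmbH → Orion Foods Inc. → Talon Pharma AG (R1): 65% × 79% × 81% × 43% = 17.885205% of Meridian Realty LP.
Direct interest in Meridian Realty LP: 12%.
Aggregating (R2): 7.176571% + 17.885205% + 12% = 37.061776%.

37.061776%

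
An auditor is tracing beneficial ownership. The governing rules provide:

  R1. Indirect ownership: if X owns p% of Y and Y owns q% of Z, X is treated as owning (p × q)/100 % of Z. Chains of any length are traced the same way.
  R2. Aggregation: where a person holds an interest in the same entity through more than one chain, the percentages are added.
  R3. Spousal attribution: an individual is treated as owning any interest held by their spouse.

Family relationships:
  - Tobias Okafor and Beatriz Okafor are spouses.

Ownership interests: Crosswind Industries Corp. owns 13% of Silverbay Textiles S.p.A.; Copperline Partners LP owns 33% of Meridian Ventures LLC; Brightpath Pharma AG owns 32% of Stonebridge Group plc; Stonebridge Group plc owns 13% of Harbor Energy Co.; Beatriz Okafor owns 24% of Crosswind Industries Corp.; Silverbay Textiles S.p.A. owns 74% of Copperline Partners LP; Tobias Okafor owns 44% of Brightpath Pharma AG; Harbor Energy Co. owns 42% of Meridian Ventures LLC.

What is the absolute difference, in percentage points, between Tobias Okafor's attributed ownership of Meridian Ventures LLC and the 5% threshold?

3.469328

By spousal attribution (R3), Tobias Okafor is treated as owning Beatriz Okafor's 24% interest in Crosswind Industries Corp.
Chain via Brightpath Pharma AG → Stonebridge Group plc → Harbor Energy Co. (R1): 44% × 32% × 13% × 42% = 0.768768% of Meridian Ventures LLC.
Chain via Crosswind Industries Corp. → Silverbay Textiles S.p.A. → Copperline Partners LP (R1): 24% × 13% × 74% × 33% = 0.761904% of Meridian Ventures LLC.
Aggregating (R2): 0.768768% + 0.761904% = 1.530672%.
1.530672% falls short of the 5% threshold by 3.469328 percentage points.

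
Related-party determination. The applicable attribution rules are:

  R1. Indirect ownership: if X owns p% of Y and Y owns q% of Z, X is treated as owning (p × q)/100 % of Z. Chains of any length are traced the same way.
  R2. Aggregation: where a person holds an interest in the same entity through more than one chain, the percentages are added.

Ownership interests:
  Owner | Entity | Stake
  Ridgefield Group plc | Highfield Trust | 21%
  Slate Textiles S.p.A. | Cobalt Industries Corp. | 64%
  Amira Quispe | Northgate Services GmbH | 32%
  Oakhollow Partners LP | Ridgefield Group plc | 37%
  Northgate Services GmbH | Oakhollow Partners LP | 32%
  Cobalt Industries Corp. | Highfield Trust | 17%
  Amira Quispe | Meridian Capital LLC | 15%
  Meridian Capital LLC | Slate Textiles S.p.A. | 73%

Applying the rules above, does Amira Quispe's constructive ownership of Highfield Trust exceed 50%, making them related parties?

Chain via Meridian Capital LLC → Slate Textiles S.p.A. → Cobalt Industries Corp. (R1): 15% × 73% × 64% × 17% = 1.19136% of Highfield Trust.
Chain via Northgate Services GmbH → Oakhollow Partners LP → Ridgefield Group plc (R1): 32% × 32% × 37% × 21% = 0.795648% of Highfield Trust.
Aggregating (R2): 1.19136% + 0.795648% = 1.987008%.
1.987008% does not exceed the 50% threshold, so Amira is not a related party to Highfield Trust.

No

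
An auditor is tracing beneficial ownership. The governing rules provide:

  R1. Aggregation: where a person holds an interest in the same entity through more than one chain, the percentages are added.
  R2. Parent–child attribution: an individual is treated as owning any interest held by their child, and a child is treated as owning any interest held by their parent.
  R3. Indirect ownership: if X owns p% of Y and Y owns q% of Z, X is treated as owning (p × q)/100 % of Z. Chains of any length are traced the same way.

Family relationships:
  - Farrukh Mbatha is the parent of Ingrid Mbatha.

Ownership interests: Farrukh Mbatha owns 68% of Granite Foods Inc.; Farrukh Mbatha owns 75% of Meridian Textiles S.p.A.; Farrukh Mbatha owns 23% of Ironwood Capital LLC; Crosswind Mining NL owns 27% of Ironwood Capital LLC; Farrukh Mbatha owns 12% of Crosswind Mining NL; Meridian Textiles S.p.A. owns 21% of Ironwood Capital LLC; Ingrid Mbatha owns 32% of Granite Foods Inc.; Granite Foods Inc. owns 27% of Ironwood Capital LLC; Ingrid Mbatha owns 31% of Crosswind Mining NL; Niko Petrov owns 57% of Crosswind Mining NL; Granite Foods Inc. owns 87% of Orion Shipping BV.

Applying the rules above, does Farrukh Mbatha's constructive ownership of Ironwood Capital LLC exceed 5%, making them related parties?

Yes

By parent–child attribution (R2), Farrukh Mbatha is treated as also owning Ingrid Mbatha's interest in Crosswind Mining NL, giving 12% + 31% = 43%.
By parent–child attribution (R2), Farrukh Mbatha is treated as also owning Ingrid Mbatha's interest in Granite Foods Inc, giving 68% + 32% = 100%.
Chain via Crosswind Mining NL (R3): 43% × 27% = 11.61% of Ironwood Capital LLC.
Chain via Meridian Textiles S.p.A. (R3): 75% × 21% = 15.75% of Ironwood Capital LLC.
Chain via Granite Foods Inc. (R3): 100% × 27% = 27% of Ironwood Capital LLC.
Direct interest in Ironwood Capital LLC: 23%.
Aggregating (R1): 11.61% + 15.75% + 27% + 23% = 77.36%.
77.36% exceeds the 5% threshold, so Farrukh is a related party to Ironwood Capital LLC.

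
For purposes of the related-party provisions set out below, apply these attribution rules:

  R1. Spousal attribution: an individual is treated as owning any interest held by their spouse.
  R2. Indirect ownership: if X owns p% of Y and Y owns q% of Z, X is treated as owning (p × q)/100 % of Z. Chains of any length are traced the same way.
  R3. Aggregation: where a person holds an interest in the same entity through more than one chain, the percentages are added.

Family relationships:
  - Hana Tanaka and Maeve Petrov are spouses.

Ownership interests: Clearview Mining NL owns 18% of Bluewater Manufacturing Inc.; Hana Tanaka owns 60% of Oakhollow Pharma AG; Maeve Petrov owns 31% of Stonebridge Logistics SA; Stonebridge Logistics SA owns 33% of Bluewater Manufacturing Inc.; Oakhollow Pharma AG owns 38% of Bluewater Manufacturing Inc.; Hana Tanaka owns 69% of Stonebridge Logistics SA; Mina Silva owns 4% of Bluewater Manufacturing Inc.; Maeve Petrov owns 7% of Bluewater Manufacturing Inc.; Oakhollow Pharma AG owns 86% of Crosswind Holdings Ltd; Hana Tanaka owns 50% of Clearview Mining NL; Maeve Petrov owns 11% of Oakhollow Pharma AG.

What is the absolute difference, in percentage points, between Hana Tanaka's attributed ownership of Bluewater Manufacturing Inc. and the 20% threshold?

By spousal attribution (R1), Hana Tanaka is treated as also owning Maeve Petrov's interest in Stonebridge Logistics SA, giving 69% + 31% = 100%.
By spousal attribution (R1), Hana Tanaka is treated as also owning Maeve Petrov's interest in Oakhollow Pharma AG, giving 60% + 11% = 71%.
By spousal attribution (R1), Hana Tanaka is treated as owning Maeve Petrov's 7% interest in Bluewater Manufacturing Inc.
Chain via Stonebridge Logistics SA (R2): 100% × 33% = 33% of Bluewater Manufacturing Inc.
Chain via Oakhollow Pharma AG (R2): 71% × 38% = 26.98% of Bluewater Manufacturing Inc.
Chain via Clearview Mining NL (R2): 50% × 18% = 9% of Bluewater Manufacturing Inc.
Direct interest in Bluewater Manufacturing Inc: 7%.
Aggregating (R3): 33% + 26.98% + 9% + 7% = 75.98%.
75.98% exceeds the 20% threshold by 55.98 percentage points.

55.98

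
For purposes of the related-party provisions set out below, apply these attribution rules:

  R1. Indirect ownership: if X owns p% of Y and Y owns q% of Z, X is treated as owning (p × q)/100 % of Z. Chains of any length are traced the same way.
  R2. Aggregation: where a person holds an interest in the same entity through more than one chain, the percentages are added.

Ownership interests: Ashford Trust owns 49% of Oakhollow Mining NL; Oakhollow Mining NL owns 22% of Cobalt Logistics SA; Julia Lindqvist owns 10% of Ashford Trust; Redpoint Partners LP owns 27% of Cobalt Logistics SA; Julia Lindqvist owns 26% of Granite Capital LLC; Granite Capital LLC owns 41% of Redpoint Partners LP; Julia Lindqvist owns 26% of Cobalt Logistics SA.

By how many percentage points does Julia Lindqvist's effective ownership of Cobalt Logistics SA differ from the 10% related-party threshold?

Chain via Ashford Trust → Oakhollow Mining NL (R1): 10% × 49% × 22% = 1.078% of Cobalt Logistics SA.
Chain via Granite Capital LLC → Redpoint Partners LP (R1): 26% × 41% × 27% = 2.8782% of Cobalt Logistics SA.
Direct interest in Cobalt Logistics SA: 26%.
Aggregating (R2): 1.078% + 2.8782% + 26% = 29.9562%.
29.9562% exceeds the 10% threshold by 19.9562 percentage points.

19.9562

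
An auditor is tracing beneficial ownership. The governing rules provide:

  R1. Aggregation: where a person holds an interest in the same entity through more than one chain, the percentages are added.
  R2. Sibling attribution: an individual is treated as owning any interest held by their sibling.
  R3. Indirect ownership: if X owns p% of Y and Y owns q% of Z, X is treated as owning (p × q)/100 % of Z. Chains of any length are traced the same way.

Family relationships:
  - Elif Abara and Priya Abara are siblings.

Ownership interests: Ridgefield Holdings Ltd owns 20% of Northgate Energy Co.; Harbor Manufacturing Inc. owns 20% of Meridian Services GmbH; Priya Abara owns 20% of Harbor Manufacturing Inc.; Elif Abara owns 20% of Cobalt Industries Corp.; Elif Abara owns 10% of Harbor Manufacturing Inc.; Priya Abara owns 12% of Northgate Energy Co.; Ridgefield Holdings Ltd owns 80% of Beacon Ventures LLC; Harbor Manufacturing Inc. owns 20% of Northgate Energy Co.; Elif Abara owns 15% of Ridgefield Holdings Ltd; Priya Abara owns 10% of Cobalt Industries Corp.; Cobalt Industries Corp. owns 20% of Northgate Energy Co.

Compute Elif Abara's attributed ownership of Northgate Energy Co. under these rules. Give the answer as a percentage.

By sibling attribution (R2), Elif Abara is treated as also owning Priya Abara's interest in Harbor Manufacturing Inc, giving 10% + 20% = 30%.
By sibling attribution (R2), Elif Abara is treated as also owning Priya Abara's interest in Cobalt Industries Corp, giving 20% + 10% = 30%.
By sibling attribution (R2), Elif Abara is treated as owning Priya Abara's 12% interest in Northgate Energy Co.
Chain via Harbor Manufacturing Inc. (R3): 30% × 20% = 6% of Northgate Energy Co.
Chain via Cobalt Industries Corp. (R3): 30% × 20% = 6% of Northgate Energy Co.
Chain via Ridgefield Holdings Ltd (R3): 15% × 20% = 3% of Northgate Energy Co.
Direct interest in Northgate Energy Co: 12%.
Aggregating (R1): 6% + 6% + 3% + 12% = 27%.

27%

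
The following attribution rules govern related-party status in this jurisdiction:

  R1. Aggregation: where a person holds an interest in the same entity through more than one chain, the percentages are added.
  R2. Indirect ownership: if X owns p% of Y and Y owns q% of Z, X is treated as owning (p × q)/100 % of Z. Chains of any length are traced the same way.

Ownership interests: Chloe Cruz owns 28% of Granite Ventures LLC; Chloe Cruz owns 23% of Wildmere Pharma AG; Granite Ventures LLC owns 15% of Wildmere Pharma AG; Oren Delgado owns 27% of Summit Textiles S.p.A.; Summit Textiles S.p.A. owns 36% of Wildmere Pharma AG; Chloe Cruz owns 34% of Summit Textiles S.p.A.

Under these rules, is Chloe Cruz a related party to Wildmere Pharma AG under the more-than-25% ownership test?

Yes

Chain via Summit Textiles S.p.A. (R2): 34% × 36% = 12.24% of Wildmere Pharma AG.
Chain via Granite Ventures LLC (R2): 28% × 15% = 4.2% of Wildmere Pharma AG.
Direct interest in Wildmere Pharma AG: 23%.
Aggregating (R1): 12.24% + 4.2% + 23% = 39.44%.
39.44% exceeds the 25% threshold, so Chloe is a related party to Wildmere Pharma AG.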